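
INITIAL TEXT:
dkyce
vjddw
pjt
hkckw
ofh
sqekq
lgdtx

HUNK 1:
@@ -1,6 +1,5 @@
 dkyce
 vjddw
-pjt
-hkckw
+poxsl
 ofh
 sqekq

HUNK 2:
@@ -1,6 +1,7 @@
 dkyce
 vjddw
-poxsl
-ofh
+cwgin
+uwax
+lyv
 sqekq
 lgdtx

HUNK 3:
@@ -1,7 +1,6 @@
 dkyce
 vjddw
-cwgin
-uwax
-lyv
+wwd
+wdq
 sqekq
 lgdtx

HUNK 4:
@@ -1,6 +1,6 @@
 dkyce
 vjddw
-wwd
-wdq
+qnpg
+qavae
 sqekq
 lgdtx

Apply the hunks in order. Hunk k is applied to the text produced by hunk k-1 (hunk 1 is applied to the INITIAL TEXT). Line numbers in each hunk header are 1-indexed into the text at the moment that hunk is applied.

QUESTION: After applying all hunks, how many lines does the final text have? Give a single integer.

Hunk 1: at line 1 remove [pjt,hkckw] add [poxsl] -> 6 lines: dkyce vjddw poxsl ofh sqekq lgdtx
Hunk 2: at line 1 remove [poxsl,ofh] add [cwgin,uwax,lyv] -> 7 lines: dkyce vjddw cwgin uwax lyv sqekq lgdtx
Hunk 3: at line 1 remove [cwgin,uwax,lyv] add [wwd,wdq] -> 6 lines: dkyce vjddw wwd wdq sqekq lgdtx
Hunk 4: at line 1 remove [wwd,wdq] add [qnpg,qavae] -> 6 lines: dkyce vjddw qnpg qavae sqekq lgdtx
Final line count: 6

Answer: 6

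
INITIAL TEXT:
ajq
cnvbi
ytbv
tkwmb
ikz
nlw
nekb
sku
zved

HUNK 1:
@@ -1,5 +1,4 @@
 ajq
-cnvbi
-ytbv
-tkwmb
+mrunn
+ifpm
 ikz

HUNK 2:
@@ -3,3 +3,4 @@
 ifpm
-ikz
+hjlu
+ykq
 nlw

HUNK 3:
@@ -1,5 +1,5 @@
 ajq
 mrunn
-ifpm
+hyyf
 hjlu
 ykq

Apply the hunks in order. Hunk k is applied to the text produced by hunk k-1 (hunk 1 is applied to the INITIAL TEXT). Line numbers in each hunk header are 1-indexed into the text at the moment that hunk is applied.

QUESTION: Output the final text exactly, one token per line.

Hunk 1: at line 1 remove [cnvbi,ytbv,tkwmb] add [mrunn,ifpm] -> 8 lines: ajq mrunn ifpm ikz nlw nekb sku zved
Hunk 2: at line 3 remove [ikz] add [hjlu,ykq] -> 9 lines: ajq mrunn ifpm hjlu ykq nlw nekb sku zved
Hunk 3: at line 1 remove [ifpm] add [hyyf] -> 9 lines: ajq mrunn hyyf hjlu ykq nlw nekb sku zved

Answer: ajq
mrunn
hyyf
hjlu
ykq
nlw
nekb
sku
zved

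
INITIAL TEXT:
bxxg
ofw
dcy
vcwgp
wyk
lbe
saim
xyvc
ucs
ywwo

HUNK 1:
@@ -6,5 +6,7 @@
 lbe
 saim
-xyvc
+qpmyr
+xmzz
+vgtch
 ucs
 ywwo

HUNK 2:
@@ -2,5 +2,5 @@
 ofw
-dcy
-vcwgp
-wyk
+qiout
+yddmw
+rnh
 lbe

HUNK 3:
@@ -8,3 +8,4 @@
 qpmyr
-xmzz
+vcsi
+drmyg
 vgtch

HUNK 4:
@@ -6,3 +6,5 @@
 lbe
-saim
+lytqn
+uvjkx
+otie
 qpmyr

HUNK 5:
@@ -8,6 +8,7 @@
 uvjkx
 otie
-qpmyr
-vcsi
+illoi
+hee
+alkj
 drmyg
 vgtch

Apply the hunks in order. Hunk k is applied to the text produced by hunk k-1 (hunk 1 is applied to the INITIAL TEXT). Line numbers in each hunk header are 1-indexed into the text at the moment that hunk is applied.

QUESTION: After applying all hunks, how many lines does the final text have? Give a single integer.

Hunk 1: at line 6 remove [xyvc] add [qpmyr,xmzz,vgtch] -> 12 lines: bxxg ofw dcy vcwgp wyk lbe saim qpmyr xmzz vgtch ucs ywwo
Hunk 2: at line 2 remove [dcy,vcwgp,wyk] add [qiout,yddmw,rnh] -> 12 lines: bxxg ofw qiout yddmw rnh lbe saim qpmyr xmzz vgtch ucs ywwo
Hunk 3: at line 8 remove [xmzz] add [vcsi,drmyg] -> 13 lines: bxxg ofw qiout yddmw rnh lbe saim qpmyr vcsi drmyg vgtch ucs ywwo
Hunk 4: at line 6 remove [saim] add [lytqn,uvjkx,otie] -> 15 lines: bxxg ofw qiout yddmw rnh lbe lytqn uvjkx otie qpmyr vcsi drmyg vgtch ucs ywwo
Hunk 5: at line 8 remove [qpmyr,vcsi] add [illoi,hee,alkj] -> 16 lines: bxxg ofw qiout yddmw rnh lbe lytqn uvjkx otie illoi hee alkj drmyg vgtch ucs ywwo
Final line count: 16

Answer: 16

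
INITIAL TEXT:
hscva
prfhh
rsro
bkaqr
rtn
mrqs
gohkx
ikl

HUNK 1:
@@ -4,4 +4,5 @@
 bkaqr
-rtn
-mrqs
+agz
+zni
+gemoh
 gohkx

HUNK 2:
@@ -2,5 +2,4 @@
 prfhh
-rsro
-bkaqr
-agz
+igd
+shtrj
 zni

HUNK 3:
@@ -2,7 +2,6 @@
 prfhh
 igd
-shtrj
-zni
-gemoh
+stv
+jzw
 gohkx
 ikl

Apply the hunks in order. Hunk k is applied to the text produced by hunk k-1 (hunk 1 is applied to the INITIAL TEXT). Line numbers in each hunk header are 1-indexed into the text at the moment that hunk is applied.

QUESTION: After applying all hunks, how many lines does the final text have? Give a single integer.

Answer: 7

Derivation:
Hunk 1: at line 4 remove [rtn,mrqs] add [agz,zni,gemoh] -> 9 lines: hscva prfhh rsro bkaqr agz zni gemoh gohkx ikl
Hunk 2: at line 2 remove [rsro,bkaqr,agz] add [igd,shtrj] -> 8 lines: hscva prfhh igd shtrj zni gemoh gohkx ikl
Hunk 3: at line 2 remove [shtrj,zni,gemoh] add [stv,jzw] -> 7 lines: hscva prfhh igd stv jzw gohkx ikl
Final line count: 7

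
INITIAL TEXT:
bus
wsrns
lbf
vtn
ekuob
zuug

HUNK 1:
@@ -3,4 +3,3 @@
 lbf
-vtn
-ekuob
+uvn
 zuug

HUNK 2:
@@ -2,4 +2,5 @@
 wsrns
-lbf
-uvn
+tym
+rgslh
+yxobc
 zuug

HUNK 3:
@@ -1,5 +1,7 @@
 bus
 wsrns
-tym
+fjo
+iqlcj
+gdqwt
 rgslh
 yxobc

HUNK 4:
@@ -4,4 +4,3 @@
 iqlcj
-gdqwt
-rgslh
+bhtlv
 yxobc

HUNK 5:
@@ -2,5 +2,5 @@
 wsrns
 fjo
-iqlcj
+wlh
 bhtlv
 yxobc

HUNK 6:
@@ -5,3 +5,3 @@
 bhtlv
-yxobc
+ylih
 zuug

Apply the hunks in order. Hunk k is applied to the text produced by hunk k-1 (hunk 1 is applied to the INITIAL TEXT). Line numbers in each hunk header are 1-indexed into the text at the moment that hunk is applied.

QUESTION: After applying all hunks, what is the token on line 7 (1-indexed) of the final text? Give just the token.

Hunk 1: at line 3 remove [vtn,ekuob] add [uvn] -> 5 lines: bus wsrns lbf uvn zuug
Hunk 2: at line 2 remove [lbf,uvn] add [tym,rgslh,yxobc] -> 6 lines: bus wsrns tym rgslh yxobc zuug
Hunk 3: at line 1 remove [tym] add [fjo,iqlcj,gdqwt] -> 8 lines: bus wsrns fjo iqlcj gdqwt rgslh yxobc zuug
Hunk 4: at line 4 remove [gdqwt,rgslh] add [bhtlv] -> 7 lines: bus wsrns fjo iqlcj bhtlv yxobc zuug
Hunk 5: at line 2 remove [iqlcj] add [wlh] -> 7 lines: bus wsrns fjo wlh bhtlv yxobc zuug
Hunk 6: at line 5 remove [yxobc] add [ylih] -> 7 lines: bus wsrns fjo wlh bhtlv ylih zuug
Final line 7: zuug

Answer: zuug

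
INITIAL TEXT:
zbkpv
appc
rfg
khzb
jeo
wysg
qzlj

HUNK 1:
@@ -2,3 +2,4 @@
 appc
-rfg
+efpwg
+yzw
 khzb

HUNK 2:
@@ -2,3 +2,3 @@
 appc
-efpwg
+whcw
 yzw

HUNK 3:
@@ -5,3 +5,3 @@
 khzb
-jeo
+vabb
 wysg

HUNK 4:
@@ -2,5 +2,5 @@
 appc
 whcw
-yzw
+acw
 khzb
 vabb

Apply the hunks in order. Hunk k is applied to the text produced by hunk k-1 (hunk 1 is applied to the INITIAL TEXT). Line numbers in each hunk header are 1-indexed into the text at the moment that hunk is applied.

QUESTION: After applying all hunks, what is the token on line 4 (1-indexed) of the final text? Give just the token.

Hunk 1: at line 2 remove [rfg] add [efpwg,yzw] -> 8 lines: zbkpv appc efpwg yzw khzb jeo wysg qzlj
Hunk 2: at line 2 remove [efpwg] add [whcw] -> 8 lines: zbkpv appc whcw yzw khzb jeo wysg qzlj
Hunk 3: at line 5 remove [jeo] add [vabb] -> 8 lines: zbkpv appc whcw yzw khzb vabb wysg qzlj
Hunk 4: at line 2 remove [yzw] add [acw] -> 8 lines: zbkpv appc whcw acw khzb vabb wysg qzlj
Final line 4: acw

Answer: acw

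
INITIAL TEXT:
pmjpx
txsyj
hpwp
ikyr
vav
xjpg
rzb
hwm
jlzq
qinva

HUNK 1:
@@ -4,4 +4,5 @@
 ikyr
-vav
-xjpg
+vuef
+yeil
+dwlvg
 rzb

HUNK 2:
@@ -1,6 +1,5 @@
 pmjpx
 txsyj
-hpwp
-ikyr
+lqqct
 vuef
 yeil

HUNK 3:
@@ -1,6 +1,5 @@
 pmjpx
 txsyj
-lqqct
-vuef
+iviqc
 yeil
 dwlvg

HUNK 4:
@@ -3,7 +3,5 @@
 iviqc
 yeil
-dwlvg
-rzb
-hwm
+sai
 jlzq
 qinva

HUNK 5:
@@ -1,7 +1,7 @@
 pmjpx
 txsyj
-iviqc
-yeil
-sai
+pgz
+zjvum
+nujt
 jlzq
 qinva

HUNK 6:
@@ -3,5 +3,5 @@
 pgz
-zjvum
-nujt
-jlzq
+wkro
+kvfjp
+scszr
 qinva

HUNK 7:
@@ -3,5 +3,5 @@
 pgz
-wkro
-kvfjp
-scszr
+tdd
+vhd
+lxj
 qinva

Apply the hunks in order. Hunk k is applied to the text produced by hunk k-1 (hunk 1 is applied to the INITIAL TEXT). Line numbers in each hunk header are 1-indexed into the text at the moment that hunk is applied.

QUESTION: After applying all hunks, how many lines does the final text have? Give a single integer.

Hunk 1: at line 4 remove [vav,xjpg] add [vuef,yeil,dwlvg] -> 11 lines: pmjpx txsyj hpwp ikyr vuef yeil dwlvg rzb hwm jlzq qinva
Hunk 2: at line 1 remove [hpwp,ikyr] add [lqqct] -> 10 lines: pmjpx txsyj lqqct vuef yeil dwlvg rzb hwm jlzq qinva
Hunk 3: at line 1 remove [lqqct,vuef] add [iviqc] -> 9 lines: pmjpx txsyj iviqc yeil dwlvg rzb hwm jlzq qinva
Hunk 4: at line 3 remove [dwlvg,rzb,hwm] add [sai] -> 7 lines: pmjpx txsyj iviqc yeil sai jlzq qinva
Hunk 5: at line 1 remove [iviqc,yeil,sai] add [pgz,zjvum,nujt] -> 7 lines: pmjpx txsyj pgz zjvum nujt jlzq qinva
Hunk 6: at line 3 remove [zjvum,nujt,jlzq] add [wkro,kvfjp,scszr] -> 7 lines: pmjpx txsyj pgz wkro kvfjp scszr qinva
Hunk 7: at line 3 remove [wkro,kvfjp,scszr] add [tdd,vhd,lxj] -> 7 lines: pmjpx txsyj pgz tdd vhd lxj qinva
Final line count: 7

Answer: 7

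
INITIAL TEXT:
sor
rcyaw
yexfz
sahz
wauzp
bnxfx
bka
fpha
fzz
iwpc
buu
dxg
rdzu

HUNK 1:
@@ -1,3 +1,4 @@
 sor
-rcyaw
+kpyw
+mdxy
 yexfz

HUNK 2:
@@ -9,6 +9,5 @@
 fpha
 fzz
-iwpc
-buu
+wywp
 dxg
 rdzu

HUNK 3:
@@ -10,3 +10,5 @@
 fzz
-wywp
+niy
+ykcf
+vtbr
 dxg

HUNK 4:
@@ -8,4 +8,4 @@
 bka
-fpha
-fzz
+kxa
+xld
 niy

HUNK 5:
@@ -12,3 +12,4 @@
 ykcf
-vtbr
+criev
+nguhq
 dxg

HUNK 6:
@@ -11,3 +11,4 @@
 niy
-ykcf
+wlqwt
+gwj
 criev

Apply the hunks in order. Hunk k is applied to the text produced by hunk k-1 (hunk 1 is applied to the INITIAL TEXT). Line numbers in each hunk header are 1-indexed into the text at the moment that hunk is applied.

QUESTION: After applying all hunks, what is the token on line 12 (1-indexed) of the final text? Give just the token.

Hunk 1: at line 1 remove [rcyaw] add [kpyw,mdxy] -> 14 lines: sor kpyw mdxy yexfz sahz wauzp bnxfx bka fpha fzz iwpc buu dxg rdzu
Hunk 2: at line 9 remove [iwpc,buu] add [wywp] -> 13 lines: sor kpyw mdxy yexfz sahz wauzp bnxfx bka fpha fzz wywp dxg rdzu
Hunk 3: at line 10 remove [wywp] add [niy,ykcf,vtbr] -> 15 lines: sor kpyw mdxy yexfz sahz wauzp bnxfx bka fpha fzz niy ykcf vtbr dxg rdzu
Hunk 4: at line 8 remove [fpha,fzz] add [kxa,xld] -> 15 lines: sor kpyw mdxy yexfz sahz wauzp bnxfx bka kxa xld niy ykcf vtbr dxg rdzu
Hunk 5: at line 12 remove [vtbr] add [criev,nguhq] -> 16 lines: sor kpyw mdxy yexfz sahz wauzp bnxfx bka kxa xld niy ykcf criev nguhq dxg rdzu
Hunk 6: at line 11 remove [ykcf] add [wlqwt,gwj] -> 17 lines: sor kpyw mdxy yexfz sahz wauzp bnxfx bka kxa xld niy wlqwt gwj criev nguhq dxg rdzu
Final line 12: wlqwt

Answer: wlqwt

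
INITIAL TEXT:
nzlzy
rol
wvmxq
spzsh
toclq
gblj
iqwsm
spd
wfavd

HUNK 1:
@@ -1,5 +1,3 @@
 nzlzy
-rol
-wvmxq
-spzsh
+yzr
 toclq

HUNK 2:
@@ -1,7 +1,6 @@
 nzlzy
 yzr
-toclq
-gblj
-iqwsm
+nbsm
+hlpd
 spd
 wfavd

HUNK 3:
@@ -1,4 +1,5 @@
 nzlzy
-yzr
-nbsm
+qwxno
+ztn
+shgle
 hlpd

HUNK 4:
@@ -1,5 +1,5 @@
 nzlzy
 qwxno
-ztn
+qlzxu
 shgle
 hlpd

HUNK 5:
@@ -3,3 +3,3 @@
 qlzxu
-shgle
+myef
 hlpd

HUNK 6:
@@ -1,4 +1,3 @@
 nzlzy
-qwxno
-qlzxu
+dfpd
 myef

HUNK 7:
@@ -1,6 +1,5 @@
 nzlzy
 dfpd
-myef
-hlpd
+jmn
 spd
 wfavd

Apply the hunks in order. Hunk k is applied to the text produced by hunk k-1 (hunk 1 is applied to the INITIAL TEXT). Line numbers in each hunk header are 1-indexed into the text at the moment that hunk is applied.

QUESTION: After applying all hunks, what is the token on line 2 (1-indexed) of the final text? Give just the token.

Answer: dfpd

Derivation:
Hunk 1: at line 1 remove [rol,wvmxq,spzsh] add [yzr] -> 7 lines: nzlzy yzr toclq gblj iqwsm spd wfavd
Hunk 2: at line 1 remove [toclq,gblj,iqwsm] add [nbsm,hlpd] -> 6 lines: nzlzy yzr nbsm hlpd spd wfavd
Hunk 3: at line 1 remove [yzr,nbsm] add [qwxno,ztn,shgle] -> 7 lines: nzlzy qwxno ztn shgle hlpd spd wfavd
Hunk 4: at line 1 remove [ztn] add [qlzxu] -> 7 lines: nzlzy qwxno qlzxu shgle hlpd spd wfavd
Hunk 5: at line 3 remove [shgle] add [myef] -> 7 lines: nzlzy qwxno qlzxu myef hlpd spd wfavd
Hunk 6: at line 1 remove [qwxno,qlzxu] add [dfpd] -> 6 lines: nzlzy dfpd myef hlpd spd wfavd
Hunk 7: at line 1 remove [myef,hlpd] add [jmn] -> 5 lines: nzlzy dfpd jmn spd wfavd
Final line 2: dfpd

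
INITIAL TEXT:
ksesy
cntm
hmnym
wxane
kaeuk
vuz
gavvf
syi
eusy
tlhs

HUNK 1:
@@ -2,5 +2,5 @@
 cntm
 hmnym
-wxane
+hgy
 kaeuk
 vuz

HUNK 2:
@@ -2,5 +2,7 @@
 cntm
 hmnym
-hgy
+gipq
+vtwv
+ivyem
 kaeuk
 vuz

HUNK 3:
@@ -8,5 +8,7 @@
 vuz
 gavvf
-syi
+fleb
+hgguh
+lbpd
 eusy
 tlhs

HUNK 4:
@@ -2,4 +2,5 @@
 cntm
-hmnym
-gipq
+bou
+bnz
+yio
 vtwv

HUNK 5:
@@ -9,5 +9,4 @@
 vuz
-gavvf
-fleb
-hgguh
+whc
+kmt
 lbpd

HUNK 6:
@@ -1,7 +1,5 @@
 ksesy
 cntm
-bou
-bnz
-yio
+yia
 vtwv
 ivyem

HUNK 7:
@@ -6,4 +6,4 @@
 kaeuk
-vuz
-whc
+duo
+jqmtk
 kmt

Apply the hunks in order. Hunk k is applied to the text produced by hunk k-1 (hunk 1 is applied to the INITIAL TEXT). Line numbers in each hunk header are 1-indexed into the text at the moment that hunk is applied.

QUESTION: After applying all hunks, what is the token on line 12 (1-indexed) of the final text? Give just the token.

Hunk 1: at line 2 remove [wxane] add [hgy] -> 10 lines: ksesy cntm hmnym hgy kaeuk vuz gavvf syi eusy tlhs
Hunk 2: at line 2 remove [hgy] add [gipq,vtwv,ivyem] -> 12 lines: ksesy cntm hmnym gipq vtwv ivyem kaeuk vuz gavvf syi eusy tlhs
Hunk 3: at line 8 remove [syi] add [fleb,hgguh,lbpd] -> 14 lines: ksesy cntm hmnym gipq vtwv ivyem kaeuk vuz gavvf fleb hgguh lbpd eusy tlhs
Hunk 4: at line 2 remove [hmnym,gipq] add [bou,bnz,yio] -> 15 lines: ksesy cntm bou bnz yio vtwv ivyem kaeuk vuz gavvf fleb hgguh lbpd eusy tlhs
Hunk 5: at line 9 remove [gavvf,fleb,hgguh] add [whc,kmt] -> 14 lines: ksesy cntm bou bnz yio vtwv ivyem kaeuk vuz whc kmt lbpd eusy tlhs
Hunk 6: at line 1 remove [bou,bnz,yio] add [yia] -> 12 lines: ksesy cntm yia vtwv ivyem kaeuk vuz whc kmt lbpd eusy tlhs
Hunk 7: at line 6 remove [vuz,whc] add [duo,jqmtk] -> 12 lines: ksesy cntm yia vtwv ivyem kaeuk duo jqmtk kmt lbpd eusy tlhs
Final line 12: tlhs

Answer: tlhs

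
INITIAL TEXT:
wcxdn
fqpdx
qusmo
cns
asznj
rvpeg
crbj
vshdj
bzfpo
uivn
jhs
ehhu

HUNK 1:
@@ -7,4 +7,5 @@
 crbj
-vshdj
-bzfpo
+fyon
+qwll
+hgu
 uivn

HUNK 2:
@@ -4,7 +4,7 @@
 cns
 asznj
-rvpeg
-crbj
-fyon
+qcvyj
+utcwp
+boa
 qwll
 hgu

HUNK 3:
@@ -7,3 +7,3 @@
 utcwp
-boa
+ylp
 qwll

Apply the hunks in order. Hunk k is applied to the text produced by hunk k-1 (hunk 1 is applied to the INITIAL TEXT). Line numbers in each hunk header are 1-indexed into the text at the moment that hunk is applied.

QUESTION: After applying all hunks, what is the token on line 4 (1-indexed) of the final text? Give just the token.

Hunk 1: at line 7 remove [vshdj,bzfpo] add [fyon,qwll,hgu] -> 13 lines: wcxdn fqpdx qusmo cns asznj rvpeg crbj fyon qwll hgu uivn jhs ehhu
Hunk 2: at line 4 remove [rvpeg,crbj,fyon] add [qcvyj,utcwp,boa] -> 13 lines: wcxdn fqpdx qusmo cns asznj qcvyj utcwp boa qwll hgu uivn jhs ehhu
Hunk 3: at line 7 remove [boa] add [ylp] -> 13 lines: wcxdn fqpdx qusmo cns asznj qcvyj utcwp ylp qwll hgu uivn jhs ehhu
Final line 4: cns

Answer: cns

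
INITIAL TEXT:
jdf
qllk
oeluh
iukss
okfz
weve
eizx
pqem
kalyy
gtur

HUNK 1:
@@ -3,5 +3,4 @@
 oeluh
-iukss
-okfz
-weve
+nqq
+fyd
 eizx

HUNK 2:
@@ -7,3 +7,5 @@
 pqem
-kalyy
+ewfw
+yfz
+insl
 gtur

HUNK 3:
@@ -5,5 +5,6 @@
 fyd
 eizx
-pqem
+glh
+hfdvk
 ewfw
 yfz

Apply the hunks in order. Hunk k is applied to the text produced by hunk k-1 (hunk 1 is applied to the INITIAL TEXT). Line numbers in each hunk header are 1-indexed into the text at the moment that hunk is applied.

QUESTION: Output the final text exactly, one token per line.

Hunk 1: at line 3 remove [iukss,okfz,weve] add [nqq,fyd] -> 9 lines: jdf qllk oeluh nqq fyd eizx pqem kalyy gtur
Hunk 2: at line 7 remove [kalyy] add [ewfw,yfz,insl] -> 11 lines: jdf qllk oeluh nqq fyd eizx pqem ewfw yfz insl gtur
Hunk 3: at line 5 remove [pqem] add [glh,hfdvk] -> 12 lines: jdf qllk oeluh nqq fyd eizx glh hfdvk ewfw yfz insl gtur

Answer: jdf
qllk
oeluh
nqq
fyd
eizx
glh
hfdvk
ewfw
yfz
insl
gtur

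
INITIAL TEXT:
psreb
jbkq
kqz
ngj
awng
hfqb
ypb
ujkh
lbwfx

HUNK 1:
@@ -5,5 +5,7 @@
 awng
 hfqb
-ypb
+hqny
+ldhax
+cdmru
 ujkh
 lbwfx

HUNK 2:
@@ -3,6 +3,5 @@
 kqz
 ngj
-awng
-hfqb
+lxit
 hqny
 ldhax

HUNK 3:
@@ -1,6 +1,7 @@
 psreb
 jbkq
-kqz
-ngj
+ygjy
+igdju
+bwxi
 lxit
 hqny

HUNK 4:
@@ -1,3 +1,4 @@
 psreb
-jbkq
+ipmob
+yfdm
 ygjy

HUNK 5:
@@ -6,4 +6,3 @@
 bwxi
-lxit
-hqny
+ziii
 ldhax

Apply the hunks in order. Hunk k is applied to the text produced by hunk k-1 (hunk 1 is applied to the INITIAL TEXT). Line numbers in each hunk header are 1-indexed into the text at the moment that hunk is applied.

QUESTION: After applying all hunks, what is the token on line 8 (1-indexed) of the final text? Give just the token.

Hunk 1: at line 5 remove [ypb] add [hqny,ldhax,cdmru] -> 11 lines: psreb jbkq kqz ngj awng hfqb hqny ldhax cdmru ujkh lbwfx
Hunk 2: at line 3 remove [awng,hfqb] add [lxit] -> 10 lines: psreb jbkq kqz ngj lxit hqny ldhax cdmru ujkh lbwfx
Hunk 3: at line 1 remove [kqz,ngj] add [ygjy,igdju,bwxi] -> 11 lines: psreb jbkq ygjy igdju bwxi lxit hqny ldhax cdmru ujkh lbwfx
Hunk 4: at line 1 remove [jbkq] add [ipmob,yfdm] -> 12 lines: psreb ipmob yfdm ygjy igdju bwxi lxit hqny ldhax cdmru ujkh lbwfx
Hunk 5: at line 6 remove [lxit,hqny] add [ziii] -> 11 lines: psreb ipmob yfdm ygjy igdju bwxi ziii ldhax cdmru ujkh lbwfx
Final line 8: ldhax

Answer: ldhax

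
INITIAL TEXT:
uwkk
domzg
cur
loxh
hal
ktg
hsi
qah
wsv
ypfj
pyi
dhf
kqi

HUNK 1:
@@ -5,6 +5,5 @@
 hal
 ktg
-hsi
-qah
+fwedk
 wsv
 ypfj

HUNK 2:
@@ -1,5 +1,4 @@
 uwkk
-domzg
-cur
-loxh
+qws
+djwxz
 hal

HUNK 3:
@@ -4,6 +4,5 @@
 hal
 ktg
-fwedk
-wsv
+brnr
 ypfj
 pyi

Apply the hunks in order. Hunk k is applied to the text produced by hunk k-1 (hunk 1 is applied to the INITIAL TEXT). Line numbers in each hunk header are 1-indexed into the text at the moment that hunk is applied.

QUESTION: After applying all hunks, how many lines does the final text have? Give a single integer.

Answer: 10

Derivation:
Hunk 1: at line 5 remove [hsi,qah] add [fwedk] -> 12 lines: uwkk domzg cur loxh hal ktg fwedk wsv ypfj pyi dhf kqi
Hunk 2: at line 1 remove [domzg,cur,loxh] add [qws,djwxz] -> 11 lines: uwkk qws djwxz hal ktg fwedk wsv ypfj pyi dhf kqi
Hunk 3: at line 4 remove [fwedk,wsv] add [brnr] -> 10 lines: uwkk qws djwxz hal ktg brnr ypfj pyi dhf kqi
Final line count: 10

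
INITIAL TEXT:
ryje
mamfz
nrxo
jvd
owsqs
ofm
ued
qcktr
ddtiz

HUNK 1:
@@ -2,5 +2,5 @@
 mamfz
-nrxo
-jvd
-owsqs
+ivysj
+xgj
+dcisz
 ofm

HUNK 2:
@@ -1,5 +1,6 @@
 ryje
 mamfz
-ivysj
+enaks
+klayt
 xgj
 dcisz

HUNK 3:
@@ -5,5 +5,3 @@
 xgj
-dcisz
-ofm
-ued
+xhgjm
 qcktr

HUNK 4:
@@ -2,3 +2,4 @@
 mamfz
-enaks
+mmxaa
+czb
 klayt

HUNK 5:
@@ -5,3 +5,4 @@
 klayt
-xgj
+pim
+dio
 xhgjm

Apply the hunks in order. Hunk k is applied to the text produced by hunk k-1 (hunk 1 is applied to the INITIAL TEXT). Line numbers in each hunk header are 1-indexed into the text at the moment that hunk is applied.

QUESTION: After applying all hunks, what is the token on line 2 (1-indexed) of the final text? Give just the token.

Answer: mamfz

Derivation:
Hunk 1: at line 2 remove [nrxo,jvd,owsqs] add [ivysj,xgj,dcisz] -> 9 lines: ryje mamfz ivysj xgj dcisz ofm ued qcktr ddtiz
Hunk 2: at line 1 remove [ivysj] add [enaks,klayt] -> 10 lines: ryje mamfz enaks klayt xgj dcisz ofm ued qcktr ddtiz
Hunk 3: at line 5 remove [dcisz,ofm,ued] add [xhgjm] -> 8 lines: ryje mamfz enaks klayt xgj xhgjm qcktr ddtiz
Hunk 4: at line 2 remove [enaks] add [mmxaa,czb] -> 9 lines: ryje mamfz mmxaa czb klayt xgj xhgjm qcktr ddtiz
Hunk 5: at line 5 remove [xgj] add [pim,dio] -> 10 lines: ryje mamfz mmxaa czb klayt pim dio xhgjm qcktr ddtiz
Final line 2: mamfz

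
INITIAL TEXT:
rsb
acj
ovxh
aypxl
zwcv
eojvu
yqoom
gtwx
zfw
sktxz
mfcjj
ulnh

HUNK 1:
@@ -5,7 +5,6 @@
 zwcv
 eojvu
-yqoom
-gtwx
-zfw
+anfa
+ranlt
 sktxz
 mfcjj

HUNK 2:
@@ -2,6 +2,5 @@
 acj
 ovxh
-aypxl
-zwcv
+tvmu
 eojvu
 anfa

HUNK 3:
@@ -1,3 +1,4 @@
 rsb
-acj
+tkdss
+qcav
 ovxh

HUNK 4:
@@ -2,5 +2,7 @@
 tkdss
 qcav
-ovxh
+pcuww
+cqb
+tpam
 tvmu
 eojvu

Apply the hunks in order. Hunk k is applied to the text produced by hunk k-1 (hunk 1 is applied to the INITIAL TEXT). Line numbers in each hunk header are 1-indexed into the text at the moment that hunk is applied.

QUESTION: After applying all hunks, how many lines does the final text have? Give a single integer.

Hunk 1: at line 5 remove [yqoom,gtwx,zfw] add [anfa,ranlt] -> 11 lines: rsb acj ovxh aypxl zwcv eojvu anfa ranlt sktxz mfcjj ulnh
Hunk 2: at line 2 remove [aypxl,zwcv] add [tvmu] -> 10 lines: rsb acj ovxh tvmu eojvu anfa ranlt sktxz mfcjj ulnh
Hunk 3: at line 1 remove [acj] add [tkdss,qcav] -> 11 lines: rsb tkdss qcav ovxh tvmu eojvu anfa ranlt sktxz mfcjj ulnh
Hunk 4: at line 2 remove [ovxh] add [pcuww,cqb,tpam] -> 13 lines: rsb tkdss qcav pcuww cqb tpam tvmu eojvu anfa ranlt sktxz mfcjj ulnh
Final line count: 13

Answer: 13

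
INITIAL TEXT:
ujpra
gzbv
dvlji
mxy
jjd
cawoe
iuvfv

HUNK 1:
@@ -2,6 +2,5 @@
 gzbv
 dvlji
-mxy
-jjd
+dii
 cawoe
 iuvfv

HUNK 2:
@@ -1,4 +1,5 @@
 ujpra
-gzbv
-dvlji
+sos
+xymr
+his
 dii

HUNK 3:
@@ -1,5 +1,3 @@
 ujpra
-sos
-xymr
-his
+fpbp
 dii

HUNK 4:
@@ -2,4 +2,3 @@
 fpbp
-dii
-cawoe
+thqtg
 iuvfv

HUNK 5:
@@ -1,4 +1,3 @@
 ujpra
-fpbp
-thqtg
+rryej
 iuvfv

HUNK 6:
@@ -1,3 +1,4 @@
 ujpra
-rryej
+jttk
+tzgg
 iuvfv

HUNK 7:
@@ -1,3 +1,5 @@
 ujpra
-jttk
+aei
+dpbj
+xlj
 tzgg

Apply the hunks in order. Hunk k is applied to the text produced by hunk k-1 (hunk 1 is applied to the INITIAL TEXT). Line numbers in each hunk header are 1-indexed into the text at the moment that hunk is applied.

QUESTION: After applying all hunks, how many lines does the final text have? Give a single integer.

Hunk 1: at line 2 remove [mxy,jjd] add [dii] -> 6 lines: ujpra gzbv dvlji dii cawoe iuvfv
Hunk 2: at line 1 remove [gzbv,dvlji] add [sos,xymr,his] -> 7 lines: ujpra sos xymr his dii cawoe iuvfv
Hunk 3: at line 1 remove [sos,xymr,his] add [fpbp] -> 5 lines: ujpra fpbp dii cawoe iuvfv
Hunk 4: at line 2 remove [dii,cawoe] add [thqtg] -> 4 lines: ujpra fpbp thqtg iuvfv
Hunk 5: at line 1 remove [fpbp,thqtg] add [rryej] -> 3 lines: ujpra rryej iuvfv
Hunk 6: at line 1 remove [rryej] add [jttk,tzgg] -> 4 lines: ujpra jttk tzgg iuvfv
Hunk 7: at line 1 remove [jttk] add [aei,dpbj,xlj] -> 6 lines: ujpra aei dpbj xlj tzgg iuvfv
Final line count: 6

Answer: 6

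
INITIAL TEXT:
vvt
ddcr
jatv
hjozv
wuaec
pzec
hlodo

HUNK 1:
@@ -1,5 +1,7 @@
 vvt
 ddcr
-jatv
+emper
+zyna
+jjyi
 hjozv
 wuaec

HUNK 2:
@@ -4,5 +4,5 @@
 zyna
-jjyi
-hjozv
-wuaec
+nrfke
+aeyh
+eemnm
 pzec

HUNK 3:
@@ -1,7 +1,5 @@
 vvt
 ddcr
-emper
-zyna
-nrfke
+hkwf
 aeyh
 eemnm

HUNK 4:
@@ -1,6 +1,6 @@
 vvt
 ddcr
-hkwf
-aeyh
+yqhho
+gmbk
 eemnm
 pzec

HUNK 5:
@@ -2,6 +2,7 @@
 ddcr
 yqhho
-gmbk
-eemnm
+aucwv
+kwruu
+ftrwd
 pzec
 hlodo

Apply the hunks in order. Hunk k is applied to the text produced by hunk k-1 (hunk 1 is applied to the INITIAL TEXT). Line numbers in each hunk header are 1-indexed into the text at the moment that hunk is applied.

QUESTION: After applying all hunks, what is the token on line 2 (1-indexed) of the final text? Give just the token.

Answer: ddcr

Derivation:
Hunk 1: at line 1 remove [jatv] add [emper,zyna,jjyi] -> 9 lines: vvt ddcr emper zyna jjyi hjozv wuaec pzec hlodo
Hunk 2: at line 4 remove [jjyi,hjozv,wuaec] add [nrfke,aeyh,eemnm] -> 9 lines: vvt ddcr emper zyna nrfke aeyh eemnm pzec hlodo
Hunk 3: at line 1 remove [emper,zyna,nrfke] add [hkwf] -> 7 lines: vvt ddcr hkwf aeyh eemnm pzec hlodo
Hunk 4: at line 1 remove [hkwf,aeyh] add [yqhho,gmbk] -> 7 lines: vvt ddcr yqhho gmbk eemnm pzec hlodo
Hunk 5: at line 2 remove [gmbk,eemnm] add [aucwv,kwruu,ftrwd] -> 8 lines: vvt ddcr yqhho aucwv kwruu ftrwd pzec hlodo
Final line 2: ddcr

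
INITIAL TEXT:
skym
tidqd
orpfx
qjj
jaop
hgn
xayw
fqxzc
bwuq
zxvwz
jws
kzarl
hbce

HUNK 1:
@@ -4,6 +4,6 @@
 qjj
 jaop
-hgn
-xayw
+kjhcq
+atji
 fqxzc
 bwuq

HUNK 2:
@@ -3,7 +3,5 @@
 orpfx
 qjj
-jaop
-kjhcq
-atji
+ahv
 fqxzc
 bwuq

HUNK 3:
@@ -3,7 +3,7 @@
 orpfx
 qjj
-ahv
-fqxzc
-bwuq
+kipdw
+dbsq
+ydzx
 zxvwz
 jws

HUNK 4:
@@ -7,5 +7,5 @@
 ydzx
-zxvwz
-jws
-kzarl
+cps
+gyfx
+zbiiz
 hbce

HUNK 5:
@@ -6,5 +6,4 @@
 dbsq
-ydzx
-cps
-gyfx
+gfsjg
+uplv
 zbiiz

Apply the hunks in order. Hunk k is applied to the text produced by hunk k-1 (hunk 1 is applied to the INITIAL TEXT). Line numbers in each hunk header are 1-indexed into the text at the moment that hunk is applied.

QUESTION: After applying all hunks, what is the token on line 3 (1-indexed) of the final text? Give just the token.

Hunk 1: at line 4 remove [hgn,xayw] add [kjhcq,atji] -> 13 lines: skym tidqd orpfx qjj jaop kjhcq atji fqxzc bwuq zxvwz jws kzarl hbce
Hunk 2: at line 3 remove [jaop,kjhcq,atji] add [ahv] -> 11 lines: skym tidqd orpfx qjj ahv fqxzc bwuq zxvwz jws kzarl hbce
Hunk 3: at line 3 remove [ahv,fqxzc,bwuq] add [kipdw,dbsq,ydzx] -> 11 lines: skym tidqd orpfx qjj kipdw dbsq ydzx zxvwz jws kzarl hbce
Hunk 4: at line 7 remove [zxvwz,jws,kzarl] add [cps,gyfx,zbiiz] -> 11 lines: skym tidqd orpfx qjj kipdw dbsq ydzx cps gyfx zbiiz hbce
Hunk 5: at line 6 remove [ydzx,cps,gyfx] add [gfsjg,uplv] -> 10 lines: skym tidqd orpfx qjj kipdw dbsq gfsjg uplv zbiiz hbce
Final line 3: orpfx

Answer: orpfx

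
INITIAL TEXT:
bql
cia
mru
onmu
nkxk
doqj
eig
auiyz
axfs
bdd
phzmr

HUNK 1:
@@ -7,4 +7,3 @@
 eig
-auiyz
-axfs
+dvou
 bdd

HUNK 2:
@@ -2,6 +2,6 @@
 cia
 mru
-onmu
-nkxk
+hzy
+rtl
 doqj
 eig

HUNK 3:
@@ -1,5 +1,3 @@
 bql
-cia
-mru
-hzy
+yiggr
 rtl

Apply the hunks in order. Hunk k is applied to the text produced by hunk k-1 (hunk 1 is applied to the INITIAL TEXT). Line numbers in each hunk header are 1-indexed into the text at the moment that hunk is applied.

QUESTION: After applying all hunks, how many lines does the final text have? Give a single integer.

Hunk 1: at line 7 remove [auiyz,axfs] add [dvou] -> 10 lines: bql cia mru onmu nkxk doqj eig dvou bdd phzmr
Hunk 2: at line 2 remove [onmu,nkxk] add [hzy,rtl] -> 10 lines: bql cia mru hzy rtl doqj eig dvou bdd phzmr
Hunk 3: at line 1 remove [cia,mru,hzy] add [yiggr] -> 8 lines: bql yiggr rtl doqj eig dvou bdd phzmr
Final line count: 8

Answer: 8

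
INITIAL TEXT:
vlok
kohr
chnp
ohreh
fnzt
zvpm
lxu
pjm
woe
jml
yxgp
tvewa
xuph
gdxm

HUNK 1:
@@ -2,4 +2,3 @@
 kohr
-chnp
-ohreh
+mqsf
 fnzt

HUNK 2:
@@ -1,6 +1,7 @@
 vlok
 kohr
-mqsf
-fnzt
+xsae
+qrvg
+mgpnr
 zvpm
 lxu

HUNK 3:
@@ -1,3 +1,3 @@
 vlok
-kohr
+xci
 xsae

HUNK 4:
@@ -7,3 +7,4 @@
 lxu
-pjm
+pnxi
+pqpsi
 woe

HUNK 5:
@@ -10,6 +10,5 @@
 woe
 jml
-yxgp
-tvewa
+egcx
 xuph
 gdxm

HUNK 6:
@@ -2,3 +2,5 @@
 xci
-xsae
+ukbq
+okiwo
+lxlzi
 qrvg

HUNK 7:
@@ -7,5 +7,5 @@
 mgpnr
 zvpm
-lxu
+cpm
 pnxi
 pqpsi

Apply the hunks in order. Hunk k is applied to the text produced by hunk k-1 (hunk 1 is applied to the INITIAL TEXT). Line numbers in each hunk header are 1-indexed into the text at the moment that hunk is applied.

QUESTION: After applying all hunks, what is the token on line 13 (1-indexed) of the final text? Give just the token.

Hunk 1: at line 2 remove [chnp,ohreh] add [mqsf] -> 13 lines: vlok kohr mqsf fnzt zvpm lxu pjm woe jml yxgp tvewa xuph gdxm
Hunk 2: at line 1 remove [mqsf,fnzt] add [xsae,qrvg,mgpnr] -> 14 lines: vlok kohr xsae qrvg mgpnr zvpm lxu pjm woe jml yxgp tvewa xuph gdxm
Hunk 3: at line 1 remove [kohr] add [xci] -> 14 lines: vlok xci xsae qrvg mgpnr zvpm lxu pjm woe jml yxgp tvewa xuph gdxm
Hunk 4: at line 7 remove [pjm] add [pnxi,pqpsi] -> 15 lines: vlok xci xsae qrvg mgpnr zvpm lxu pnxi pqpsi woe jml yxgp tvewa xuph gdxm
Hunk 5: at line 10 remove [yxgp,tvewa] add [egcx] -> 14 lines: vlok xci xsae qrvg mgpnr zvpm lxu pnxi pqpsi woe jml egcx xuph gdxm
Hunk 6: at line 2 remove [xsae] add [ukbq,okiwo,lxlzi] -> 16 lines: vlok xci ukbq okiwo lxlzi qrvg mgpnr zvpm lxu pnxi pqpsi woe jml egcx xuph gdxm
Hunk 7: at line 7 remove [lxu] add [cpm] -> 16 lines: vlok xci ukbq okiwo lxlzi qrvg mgpnr zvpm cpm pnxi pqpsi woe jml egcx xuph gdxm
Final line 13: jml

Answer: jml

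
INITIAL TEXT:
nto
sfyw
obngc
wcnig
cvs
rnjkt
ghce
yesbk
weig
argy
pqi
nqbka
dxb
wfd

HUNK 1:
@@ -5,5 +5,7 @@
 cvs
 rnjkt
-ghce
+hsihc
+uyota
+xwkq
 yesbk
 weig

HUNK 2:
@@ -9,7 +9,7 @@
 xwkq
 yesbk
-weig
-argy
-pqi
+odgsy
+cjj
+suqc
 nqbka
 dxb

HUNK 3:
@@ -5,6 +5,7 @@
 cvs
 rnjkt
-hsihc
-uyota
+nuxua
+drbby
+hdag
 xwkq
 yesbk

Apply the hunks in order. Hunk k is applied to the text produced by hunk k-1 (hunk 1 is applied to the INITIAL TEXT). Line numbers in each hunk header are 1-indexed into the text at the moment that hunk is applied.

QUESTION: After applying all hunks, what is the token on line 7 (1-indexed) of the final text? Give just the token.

Hunk 1: at line 5 remove [ghce] add [hsihc,uyota,xwkq] -> 16 lines: nto sfyw obngc wcnig cvs rnjkt hsihc uyota xwkq yesbk weig argy pqi nqbka dxb wfd
Hunk 2: at line 9 remove [weig,argy,pqi] add [odgsy,cjj,suqc] -> 16 lines: nto sfyw obngc wcnig cvs rnjkt hsihc uyota xwkq yesbk odgsy cjj suqc nqbka dxb wfd
Hunk 3: at line 5 remove [hsihc,uyota] add [nuxua,drbby,hdag] -> 17 lines: nto sfyw obngc wcnig cvs rnjkt nuxua drbby hdag xwkq yesbk odgsy cjj suqc nqbka dxb wfd
Final line 7: nuxua

Answer: nuxua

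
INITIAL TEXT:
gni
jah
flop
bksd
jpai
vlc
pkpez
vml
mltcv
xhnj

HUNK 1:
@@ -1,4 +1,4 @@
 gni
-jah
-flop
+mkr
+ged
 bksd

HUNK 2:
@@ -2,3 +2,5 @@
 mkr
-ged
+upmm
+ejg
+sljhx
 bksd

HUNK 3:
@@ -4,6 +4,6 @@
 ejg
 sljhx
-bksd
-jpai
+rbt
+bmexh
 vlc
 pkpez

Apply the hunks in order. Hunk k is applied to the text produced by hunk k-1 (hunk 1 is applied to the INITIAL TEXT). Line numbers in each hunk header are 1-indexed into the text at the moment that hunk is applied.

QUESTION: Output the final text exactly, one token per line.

Answer: gni
mkr
upmm
ejg
sljhx
rbt
bmexh
vlc
pkpez
vml
mltcv
xhnj

Derivation:
Hunk 1: at line 1 remove [jah,flop] add [mkr,ged] -> 10 lines: gni mkr ged bksd jpai vlc pkpez vml mltcv xhnj
Hunk 2: at line 2 remove [ged] add [upmm,ejg,sljhx] -> 12 lines: gni mkr upmm ejg sljhx bksd jpai vlc pkpez vml mltcv xhnj
Hunk 3: at line 4 remove [bksd,jpai] add [rbt,bmexh] -> 12 lines: gni mkr upmm ejg sljhx rbt bmexh vlc pkpez vml mltcv xhnj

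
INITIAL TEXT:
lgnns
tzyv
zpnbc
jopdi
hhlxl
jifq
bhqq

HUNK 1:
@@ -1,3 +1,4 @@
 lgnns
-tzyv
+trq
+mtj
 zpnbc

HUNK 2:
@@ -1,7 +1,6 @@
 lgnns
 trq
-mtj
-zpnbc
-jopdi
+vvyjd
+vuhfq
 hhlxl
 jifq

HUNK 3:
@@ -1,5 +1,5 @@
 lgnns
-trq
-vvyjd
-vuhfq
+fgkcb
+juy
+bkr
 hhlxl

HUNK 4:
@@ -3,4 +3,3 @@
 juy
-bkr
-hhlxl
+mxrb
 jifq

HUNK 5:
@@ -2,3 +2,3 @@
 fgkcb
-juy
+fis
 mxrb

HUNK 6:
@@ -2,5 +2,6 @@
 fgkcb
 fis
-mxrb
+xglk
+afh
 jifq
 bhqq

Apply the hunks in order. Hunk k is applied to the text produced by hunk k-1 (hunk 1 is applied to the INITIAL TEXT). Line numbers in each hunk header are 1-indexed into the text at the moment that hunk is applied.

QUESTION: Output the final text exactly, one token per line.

Hunk 1: at line 1 remove [tzyv] add [trq,mtj] -> 8 lines: lgnns trq mtj zpnbc jopdi hhlxl jifq bhqq
Hunk 2: at line 1 remove [mtj,zpnbc,jopdi] add [vvyjd,vuhfq] -> 7 lines: lgnns trq vvyjd vuhfq hhlxl jifq bhqq
Hunk 3: at line 1 remove [trq,vvyjd,vuhfq] add [fgkcb,juy,bkr] -> 7 lines: lgnns fgkcb juy bkr hhlxl jifq bhqq
Hunk 4: at line 3 remove [bkr,hhlxl] add [mxrb] -> 6 lines: lgnns fgkcb juy mxrb jifq bhqq
Hunk 5: at line 2 remove [juy] add [fis] -> 6 lines: lgnns fgkcb fis mxrb jifq bhqq
Hunk 6: at line 2 remove [mxrb] add [xglk,afh] -> 7 lines: lgnns fgkcb fis xglk afh jifq bhqq

Answer: lgnns
fgkcb
fis
xglk
afh
jifq
bhqq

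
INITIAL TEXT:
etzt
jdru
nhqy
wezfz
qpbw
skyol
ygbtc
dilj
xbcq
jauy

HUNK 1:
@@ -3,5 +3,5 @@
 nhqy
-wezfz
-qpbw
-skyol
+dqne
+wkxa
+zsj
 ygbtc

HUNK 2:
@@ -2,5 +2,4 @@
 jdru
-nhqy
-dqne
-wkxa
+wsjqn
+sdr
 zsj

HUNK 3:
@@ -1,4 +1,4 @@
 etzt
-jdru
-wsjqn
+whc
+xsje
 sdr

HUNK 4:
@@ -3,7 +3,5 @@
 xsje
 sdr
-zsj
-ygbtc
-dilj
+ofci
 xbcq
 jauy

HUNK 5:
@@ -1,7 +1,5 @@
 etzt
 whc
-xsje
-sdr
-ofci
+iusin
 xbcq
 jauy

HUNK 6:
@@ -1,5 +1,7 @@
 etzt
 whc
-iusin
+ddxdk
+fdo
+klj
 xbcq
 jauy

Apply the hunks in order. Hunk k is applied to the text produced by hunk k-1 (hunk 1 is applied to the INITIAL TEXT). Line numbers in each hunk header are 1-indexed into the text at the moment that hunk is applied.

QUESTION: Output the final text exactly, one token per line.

Hunk 1: at line 3 remove [wezfz,qpbw,skyol] add [dqne,wkxa,zsj] -> 10 lines: etzt jdru nhqy dqne wkxa zsj ygbtc dilj xbcq jauy
Hunk 2: at line 2 remove [nhqy,dqne,wkxa] add [wsjqn,sdr] -> 9 lines: etzt jdru wsjqn sdr zsj ygbtc dilj xbcq jauy
Hunk 3: at line 1 remove [jdru,wsjqn] add [whc,xsje] -> 9 lines: etzt whc xsje sdr zsj ygbtc dilj xbcq jauy
Hunk 4: at line 3 remove [zsj,ygbtc,dilj] add [ofci] -> 7 lines: etzt whc xsje sdr ofci xbcq jauy
Hunk 5: at line 1 remove [xsje,sdr,ofci] add [iusin] -> 5 lines: etzt whc iusin xbcq jauy
Hunk 6: at line 1 remove [iusin] add [ddxdk,fdo,klj] -> 7 lines: etzt whc ddxdk fdo klj xbcq jauy

Answer: etzt
whc
ddxdk
fdo
klj
xbcq
jauy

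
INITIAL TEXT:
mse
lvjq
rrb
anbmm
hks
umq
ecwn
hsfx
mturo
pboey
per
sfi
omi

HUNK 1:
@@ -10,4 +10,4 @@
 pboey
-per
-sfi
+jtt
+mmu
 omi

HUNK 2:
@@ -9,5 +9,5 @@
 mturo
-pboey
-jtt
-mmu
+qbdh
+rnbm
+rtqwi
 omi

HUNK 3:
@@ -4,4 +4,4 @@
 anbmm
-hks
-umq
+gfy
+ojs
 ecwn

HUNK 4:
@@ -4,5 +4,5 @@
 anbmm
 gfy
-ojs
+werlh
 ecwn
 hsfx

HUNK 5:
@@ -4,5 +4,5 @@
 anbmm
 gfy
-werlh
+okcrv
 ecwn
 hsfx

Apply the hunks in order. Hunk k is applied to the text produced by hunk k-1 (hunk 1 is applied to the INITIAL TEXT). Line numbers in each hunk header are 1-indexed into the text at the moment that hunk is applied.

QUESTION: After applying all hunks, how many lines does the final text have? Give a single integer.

Answer: 13

Derivation:
Hunk 1: at line 10 remove [per,sfi] add [jtt,mmu] -> 13 lines: mse lvjq rrb anbmm hks umq ecwn hsfx mturo pboey jtt mmu omi
Hunk 2: at line 9 remove [pboey,jtt,mmu] add [qbdh,rnbm,rtqwi] -> 13 lines: mse lvjq rrb anbmm hks umq ecwn hsfx mturo qbdh rnbm rtqwi omi
Hunk 3: at line 4 remove [hks,umq] add [gfy,ojs] -> 13 lines: mse lvjq rrb anbmm gfy ojs ecwn hsfx mturo qbdh rnbm rtqwi omi
Hunk 4: at line 4 remove [ojs] add [werlh] -> 13 lines: mse lvjq rrb anbmm gfy werlh ecwn hsfx mturo qbdh rnbm rtqwi omi
Hunk 5: at line 4 remove [werlh] add [okcrv] -> 13 lines: mse lvjq rrb anbmm gfy okcrv ecwn hsfx mturo qbdh rnbm rtqwi omi
Final line count: 13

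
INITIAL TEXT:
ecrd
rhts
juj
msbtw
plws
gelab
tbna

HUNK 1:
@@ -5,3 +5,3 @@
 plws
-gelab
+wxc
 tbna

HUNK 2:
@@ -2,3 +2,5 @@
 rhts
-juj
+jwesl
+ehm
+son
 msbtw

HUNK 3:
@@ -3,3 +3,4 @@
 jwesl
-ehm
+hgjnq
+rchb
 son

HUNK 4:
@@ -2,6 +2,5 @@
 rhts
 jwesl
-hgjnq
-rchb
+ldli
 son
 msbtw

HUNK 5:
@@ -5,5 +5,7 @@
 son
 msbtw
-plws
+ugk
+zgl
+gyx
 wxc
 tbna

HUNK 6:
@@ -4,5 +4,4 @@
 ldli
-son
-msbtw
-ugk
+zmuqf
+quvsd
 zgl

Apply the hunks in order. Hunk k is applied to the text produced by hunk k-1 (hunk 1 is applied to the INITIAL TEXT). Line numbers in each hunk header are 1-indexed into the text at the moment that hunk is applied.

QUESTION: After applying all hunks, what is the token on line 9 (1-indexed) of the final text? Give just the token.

Answer: wxc

Derivation:
Hunk 1: at line 5 remove [gelab] add [wxc] -> 7 lines: ecrd rhts juj msbtw plws wxc tbna
Hunk 2: at line 2 remove [juj] add [jwesl,ehm,son] -> 9 lines: ecrd rhts jwesl ehm son msbtw plws wxc tbna
Hunk 3: at line 3 remove [ehm] add [hgjnq,rchb] -> 10 lines: ecrd rhts jwesl hgjnq rchb son msbtw plws wxc tbna
Hunk 4: at line 2 remove [hgjnq,rchb] add [ldli] -> 9 lines: ecrd rhts jwesl ldli son msbtw plws wxc tbna
Hunk 5: at line 5 remove [plws] add [ugk,zgl,gyx] -> 11 lines: ecrd rhts jwesl ldli son msbtw ugk zgl gyx wxc tbna
Hunk 6: at line 4 remove [son,msbtw,ugk] add [zmuqf,quvsd] -> 10 lines: ecrd rhts jwesl ldli zmuqf quvsd zgl gyx wxc tbna
Final line 9: wxc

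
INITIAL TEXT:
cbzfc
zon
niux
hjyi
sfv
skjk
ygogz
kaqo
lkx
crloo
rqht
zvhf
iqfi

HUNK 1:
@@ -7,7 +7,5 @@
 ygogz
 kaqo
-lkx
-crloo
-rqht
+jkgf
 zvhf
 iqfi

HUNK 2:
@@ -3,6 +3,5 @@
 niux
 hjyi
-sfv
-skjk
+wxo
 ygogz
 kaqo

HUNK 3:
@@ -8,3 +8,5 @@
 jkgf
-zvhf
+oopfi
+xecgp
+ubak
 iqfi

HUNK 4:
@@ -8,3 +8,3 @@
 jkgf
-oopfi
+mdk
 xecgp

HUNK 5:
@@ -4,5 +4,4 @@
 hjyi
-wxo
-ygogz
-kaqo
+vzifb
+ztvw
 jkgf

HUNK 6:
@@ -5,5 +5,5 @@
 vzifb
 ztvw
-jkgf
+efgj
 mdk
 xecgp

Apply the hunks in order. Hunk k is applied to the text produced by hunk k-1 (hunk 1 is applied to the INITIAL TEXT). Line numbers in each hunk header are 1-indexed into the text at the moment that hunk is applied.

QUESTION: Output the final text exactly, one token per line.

Hunk 1: at line 7 remove [lkx,crloo,rqht] add [jkgf] -> 11 lines: cbzfc zon niux hjyi sfv skjk ygogz kaqo jkgf zvhf iqfi
Hunk 2: at line 3 remove [sfv,skjk] add [wxo] -> 10 lines: cbzfc zon niux hjyi wxo ygogz kaqo jkgf zvhf iqfi
Hunk 3: at line 8 remove [zvhf] add [oopfi,xecgp,ubak] -> 12 lines: cbzfc zon niux hjyi wxo ygogz kaqo jkgf oopfi xecgp ubak iqfi
Hunk 4: at line 8 remove [oopfi] add [mdk] -> 12 lines: cbzfc zon niux hjyi wxo ygogz kaqo jkgf mdk xecgp ubak iqfi
Hunk 5: at line 4 remove [wxo,ygogz,kaqo] add [vzifb,ztvw] -> 11 lines: cbzfc zon niux hjyi vzifb ztvw jkgf mdk xecgp ubak iqfi
Hunk 6: at line 5 remove [jkgf] add [efgj] -> 11 lines: cbzfc zon niux hjyi vzifb ztvw efgj mdk xecgp ubak iqfi

Answer: cbzfc
zon
niux
hjyi
vzifb
ztvw
efgj
mdk
xecgp
ubak
iqfi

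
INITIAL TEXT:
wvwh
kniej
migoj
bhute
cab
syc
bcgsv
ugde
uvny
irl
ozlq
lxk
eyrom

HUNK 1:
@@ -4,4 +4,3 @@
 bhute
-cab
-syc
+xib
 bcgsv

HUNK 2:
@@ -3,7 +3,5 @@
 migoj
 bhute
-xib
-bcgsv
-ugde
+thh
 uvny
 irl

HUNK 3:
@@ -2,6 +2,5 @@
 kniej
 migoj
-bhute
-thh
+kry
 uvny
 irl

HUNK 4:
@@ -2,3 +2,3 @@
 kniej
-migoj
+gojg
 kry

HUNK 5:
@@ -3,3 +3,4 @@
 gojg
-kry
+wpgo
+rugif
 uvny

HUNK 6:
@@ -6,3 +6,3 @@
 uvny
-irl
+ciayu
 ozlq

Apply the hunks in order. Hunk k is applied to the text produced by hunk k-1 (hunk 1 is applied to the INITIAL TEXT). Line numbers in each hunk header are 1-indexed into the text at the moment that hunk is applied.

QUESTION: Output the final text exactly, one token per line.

Hunk 1: at line 4 remove [cab,syc] add [xib] -> 12 lines: wvwh kniej migoj bhute xib bcgsv ugde uvny irl ozlq lxk eyrom
Hunk 2: at line 3 remove [xib,bcgsv,ugde] add [thh] -> 10 lines: wvwh kniej migoj bhute thh uvny irl ozlq lxk eyrom
Hunk 3: at line 2 remove [bhute,thh] add [kry] -> 9 lines: wvwh kniej migoj kry uvny irl ozlq lxk eyrom
Hunk 4: at line 2 remove [migoj] add [gojg] -> 9 lines: wvwh kniej gojg kry uvny irl ozlq lxk eyrom
Hunk 5: at line 3 remove [kry] add [wpgo,rugif] -> 10 lines: wvwh kniej gojg wpgo rugif uvny irl ozlq lxk eyrom
Hunk 6: at line 6 remove [irl] add [ciayu] -> 10 lines: wvwh kniej gojg wpgo rugif uvny ciayu ozlq lxk eyrom

Answer: wvwh
kniej
gojg
wpgo
rugif
uvny
ciayu
ozlq
lxk
eyrom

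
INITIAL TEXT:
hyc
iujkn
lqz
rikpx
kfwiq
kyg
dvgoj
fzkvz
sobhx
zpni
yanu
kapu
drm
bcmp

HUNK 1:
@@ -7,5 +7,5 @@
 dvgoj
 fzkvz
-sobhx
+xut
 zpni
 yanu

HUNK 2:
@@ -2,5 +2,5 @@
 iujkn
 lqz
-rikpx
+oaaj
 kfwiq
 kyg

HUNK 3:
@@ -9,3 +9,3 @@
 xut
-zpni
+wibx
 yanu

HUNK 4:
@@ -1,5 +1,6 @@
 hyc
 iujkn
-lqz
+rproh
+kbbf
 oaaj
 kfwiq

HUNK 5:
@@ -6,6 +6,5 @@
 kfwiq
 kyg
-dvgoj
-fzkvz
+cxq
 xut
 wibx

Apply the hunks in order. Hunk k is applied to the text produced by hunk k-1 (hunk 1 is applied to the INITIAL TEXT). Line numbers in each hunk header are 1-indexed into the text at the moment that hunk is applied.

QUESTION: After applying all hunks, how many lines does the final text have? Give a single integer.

Answer: 14

Derivation:
Hunk 1: at line 7 remove [sobhx] add [xut] -> 14 lines: hyc iujkn lqz rikpx kfwiq kyg dvgoj fzkvz xut zpni yanu kapu drm bcmp
Hunk 2: at line 2 remove [rikpx] add [oaaj] -> 14 lines: hyc iujkn lqz oaaj kfwiq kyg dvgoj fzkvz xut zpni yanu kapu drm bcmp
Hunk 3: at line 9 remove [zpni] add [wibx] -> 14 lines: hyc iujkn lqz oaaj kfwiq kyg dvgoj fzkvz xut wibx yanu kapu drm bcmp
Hunk 4: at line 1 remove [lqz] add [rproh,kbbf] -> 15 lines: hyc iujkn rproh kbbf oaaj kfwiq kyg dvgoj fzkvz xut wibx yanu kapu drm bcmp
Hunk 5: at line 6 remove [dvgoj,fzkvz] add [cxq] -> 14 lines: hyc iujkn rproh kbbf oaaj kfwiq kyg cxq xut wibx yanu kapu drm bcmp
Final line count: 14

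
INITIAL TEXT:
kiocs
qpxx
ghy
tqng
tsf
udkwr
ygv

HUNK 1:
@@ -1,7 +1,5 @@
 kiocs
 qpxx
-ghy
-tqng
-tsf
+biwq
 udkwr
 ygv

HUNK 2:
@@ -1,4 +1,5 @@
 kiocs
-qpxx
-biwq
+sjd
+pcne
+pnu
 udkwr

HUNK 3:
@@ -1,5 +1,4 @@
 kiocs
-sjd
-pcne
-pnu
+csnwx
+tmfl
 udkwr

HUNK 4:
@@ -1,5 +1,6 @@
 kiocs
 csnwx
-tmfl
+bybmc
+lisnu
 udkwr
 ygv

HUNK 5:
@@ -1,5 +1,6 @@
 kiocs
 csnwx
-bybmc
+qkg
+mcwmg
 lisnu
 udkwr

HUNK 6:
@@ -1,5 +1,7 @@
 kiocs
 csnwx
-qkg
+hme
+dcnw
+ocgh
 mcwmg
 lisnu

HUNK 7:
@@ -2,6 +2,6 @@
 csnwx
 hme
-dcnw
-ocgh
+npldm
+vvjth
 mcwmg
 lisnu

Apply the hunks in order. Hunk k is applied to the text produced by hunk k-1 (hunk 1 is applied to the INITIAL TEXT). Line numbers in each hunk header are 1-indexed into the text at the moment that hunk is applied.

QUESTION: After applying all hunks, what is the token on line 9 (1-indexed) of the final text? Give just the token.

Answer: ygv

Derivation:
Hunk 1: at line 1 remove [ghy,tqng,tsf] add [biwq] -> 5 lines: kiocs qpxx biwq udkwr ygv
Hunk 2: at line 1 remove [qpxx,biwq] add [sjd,pcne,pnu] -> 6 lines: kiocs sjd pcne pnu udkwr ygv
Hunk 3: at line 1 remove [sjd,pcne,pnu] add [csnwx,tmfl] -> 5 lines: kiocs csnwx tmfl udkwr ygv
Hunk 4: at line 1 remove [tmfl] add [bybmc,lisnu] -> 6 lines: kiocs csnwx bybmc lisnu udkwr ygv
Hunk 5: at line 1 remove [bybmc] add [qkg,mcwmg] -> 7 lines: kiocs csnwx qkg mcwmg lisnu udkwr ygv
Hunk 6: at line 1 remove [qkg] add [hme,dcnw,ocgh] -> 9 lines: kiocs csnwx hme dcnw ocgh mcwmg lisnu udkwr ygv
Hunk 7: at line 2 remove [dcnw,ocgh] add [npldm,vvjth] -> 9 lines: kiocs csnwx hme npldm vvjth mcwmg lisnu udkwr ygv
Final line 9: ygv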